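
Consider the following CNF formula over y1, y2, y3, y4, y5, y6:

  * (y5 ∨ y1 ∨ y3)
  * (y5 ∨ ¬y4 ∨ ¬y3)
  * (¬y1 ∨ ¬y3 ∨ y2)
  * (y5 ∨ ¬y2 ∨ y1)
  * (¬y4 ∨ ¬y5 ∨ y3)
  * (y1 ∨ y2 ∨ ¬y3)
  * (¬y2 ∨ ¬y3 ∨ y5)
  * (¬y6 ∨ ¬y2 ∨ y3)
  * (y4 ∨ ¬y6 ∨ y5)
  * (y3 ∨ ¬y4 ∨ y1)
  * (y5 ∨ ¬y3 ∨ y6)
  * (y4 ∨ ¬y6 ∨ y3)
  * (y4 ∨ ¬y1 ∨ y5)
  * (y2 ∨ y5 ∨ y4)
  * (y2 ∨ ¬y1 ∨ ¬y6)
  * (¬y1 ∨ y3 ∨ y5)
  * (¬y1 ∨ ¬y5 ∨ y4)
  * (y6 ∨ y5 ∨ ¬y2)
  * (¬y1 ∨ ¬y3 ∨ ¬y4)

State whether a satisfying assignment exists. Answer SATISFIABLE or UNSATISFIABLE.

SATISFIABLE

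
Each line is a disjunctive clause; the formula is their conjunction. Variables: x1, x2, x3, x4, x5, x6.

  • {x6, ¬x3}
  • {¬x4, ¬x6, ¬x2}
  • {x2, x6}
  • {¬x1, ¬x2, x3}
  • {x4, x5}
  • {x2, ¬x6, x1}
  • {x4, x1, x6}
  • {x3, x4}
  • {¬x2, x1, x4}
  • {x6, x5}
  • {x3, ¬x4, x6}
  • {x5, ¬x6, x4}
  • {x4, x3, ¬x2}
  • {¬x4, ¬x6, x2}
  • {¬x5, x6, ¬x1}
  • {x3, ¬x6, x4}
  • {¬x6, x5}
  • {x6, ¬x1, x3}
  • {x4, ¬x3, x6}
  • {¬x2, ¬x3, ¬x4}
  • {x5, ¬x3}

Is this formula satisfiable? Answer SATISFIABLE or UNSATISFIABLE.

SATISFIABLE

Set x1 = True and propagate.
Set x2 = True and propagate.
  then x3 is forced to True.
  then x6 is forced to True.
  then x4 is forced to False.
  then x5 is forced to True.
Every clause has at least one true literal under this assignment.
So x1 = T, x2 = T, x3 = T, x4 = F, x5 = T, x6 = T is a satisfying assignment.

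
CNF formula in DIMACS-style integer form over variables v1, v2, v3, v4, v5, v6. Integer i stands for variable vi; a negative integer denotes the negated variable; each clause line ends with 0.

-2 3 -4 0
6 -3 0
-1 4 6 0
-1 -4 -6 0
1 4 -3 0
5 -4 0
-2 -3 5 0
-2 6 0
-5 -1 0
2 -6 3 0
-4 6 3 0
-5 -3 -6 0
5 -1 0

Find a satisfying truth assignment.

v1 = 0, v2 = 0, v3 = 0, v4 = 0, v5 = 0, v6 = 0

Branch on v1: take v1 = False.
The remaining clauses are satisfied by v2 = False, v3 = False, v4 = False, v5 = False, v6 = False.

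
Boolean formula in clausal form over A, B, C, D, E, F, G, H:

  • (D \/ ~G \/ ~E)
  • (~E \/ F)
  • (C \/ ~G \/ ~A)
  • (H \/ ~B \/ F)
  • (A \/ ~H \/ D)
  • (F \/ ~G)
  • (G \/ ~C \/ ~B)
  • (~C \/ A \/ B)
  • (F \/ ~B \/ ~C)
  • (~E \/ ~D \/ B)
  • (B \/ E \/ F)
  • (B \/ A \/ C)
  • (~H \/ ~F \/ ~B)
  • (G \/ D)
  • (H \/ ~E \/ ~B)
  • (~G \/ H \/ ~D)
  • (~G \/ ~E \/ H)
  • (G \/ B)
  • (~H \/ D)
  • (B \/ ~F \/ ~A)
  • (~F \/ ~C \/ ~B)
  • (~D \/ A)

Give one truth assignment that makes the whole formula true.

A=T, B=T, C=F, D=T, E=F, F=T, G=F, H=F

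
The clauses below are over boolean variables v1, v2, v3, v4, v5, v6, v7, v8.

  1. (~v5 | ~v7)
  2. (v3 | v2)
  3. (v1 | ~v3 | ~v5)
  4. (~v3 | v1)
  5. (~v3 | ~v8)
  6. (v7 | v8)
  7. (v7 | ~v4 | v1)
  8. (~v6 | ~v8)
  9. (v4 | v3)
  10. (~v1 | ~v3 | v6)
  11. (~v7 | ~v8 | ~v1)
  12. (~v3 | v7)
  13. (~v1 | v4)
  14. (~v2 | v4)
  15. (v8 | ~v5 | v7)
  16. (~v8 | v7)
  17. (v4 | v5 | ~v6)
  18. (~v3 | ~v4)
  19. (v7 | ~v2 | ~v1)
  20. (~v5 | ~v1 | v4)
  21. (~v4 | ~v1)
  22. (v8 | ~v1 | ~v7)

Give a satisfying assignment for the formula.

v1=F, v2=T, v3=F, v4=T, v5=F, v6=F, v7=T, v8=T

Branch on v1: take v1 = False.
  then v3 is forced to False.
  then v2 is forced to True.
  then v4 is forced to True.
  then v7 is forced to True.
  then v5 is forced to False.
Try v6 = False.
v8 is now unconstrained; take v8 = True.
Every clause has at least one true literal under this assignment.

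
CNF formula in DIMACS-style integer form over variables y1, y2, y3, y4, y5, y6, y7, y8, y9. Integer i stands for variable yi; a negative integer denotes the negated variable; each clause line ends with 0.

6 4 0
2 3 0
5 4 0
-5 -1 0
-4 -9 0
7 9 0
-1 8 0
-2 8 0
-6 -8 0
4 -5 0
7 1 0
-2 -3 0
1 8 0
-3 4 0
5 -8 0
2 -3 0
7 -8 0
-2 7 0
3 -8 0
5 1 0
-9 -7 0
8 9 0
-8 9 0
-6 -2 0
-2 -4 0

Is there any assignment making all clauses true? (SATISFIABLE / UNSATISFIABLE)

UNSATISFIABLE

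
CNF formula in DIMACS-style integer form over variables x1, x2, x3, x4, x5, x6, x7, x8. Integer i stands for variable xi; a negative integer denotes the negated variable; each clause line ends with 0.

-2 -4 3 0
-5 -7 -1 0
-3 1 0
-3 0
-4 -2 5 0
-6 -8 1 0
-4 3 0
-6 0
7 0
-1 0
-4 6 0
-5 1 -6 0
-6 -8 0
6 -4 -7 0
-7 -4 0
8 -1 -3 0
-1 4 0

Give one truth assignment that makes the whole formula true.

x1 = F, x2 = F, x3 = F, x4 = F, x5 = T, x6 = F, x7 = T, x8 = T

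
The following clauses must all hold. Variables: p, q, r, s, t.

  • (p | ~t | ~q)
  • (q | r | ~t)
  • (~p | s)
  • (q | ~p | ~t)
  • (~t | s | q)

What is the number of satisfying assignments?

Split on q, then t.
  q=T, t=T: remaining (p,r,s) ∈ {(T,F,T); (T,T,T)} — 2.
  q=T, t=F: r free; 3 ways for (p,s) × 2^1 = 6.
  q=F, t=T: remaining (p,r,s) ∈ {(F,T,T)} — 1.
  q=F, t=F: r free; 3 ways for (p,s) × 2^1 = 6.
Total: 2 + 6 + 1 + 6 = 15.

15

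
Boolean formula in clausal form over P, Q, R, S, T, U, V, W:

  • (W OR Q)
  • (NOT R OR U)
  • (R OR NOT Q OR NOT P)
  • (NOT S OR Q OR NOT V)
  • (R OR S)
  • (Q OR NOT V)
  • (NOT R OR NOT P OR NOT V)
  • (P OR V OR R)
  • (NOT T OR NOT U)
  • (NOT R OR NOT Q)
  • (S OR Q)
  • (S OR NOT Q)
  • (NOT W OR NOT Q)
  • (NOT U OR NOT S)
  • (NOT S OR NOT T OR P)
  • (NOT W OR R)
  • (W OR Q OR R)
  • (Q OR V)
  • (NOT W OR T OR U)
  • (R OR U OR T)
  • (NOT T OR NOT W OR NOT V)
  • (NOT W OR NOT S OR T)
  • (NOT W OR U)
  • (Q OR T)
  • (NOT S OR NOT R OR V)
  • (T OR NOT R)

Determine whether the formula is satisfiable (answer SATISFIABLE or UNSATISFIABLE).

UNSATISFIABLE

Q = True:
  propagation gives R=False, P=False, S=True, V=True; an empty clause results — contradiction.
Q = False:
  propagation gives W=True, V=False; an empty clause results — contradiction.
Every branch closes, so no satisfying assignment exists.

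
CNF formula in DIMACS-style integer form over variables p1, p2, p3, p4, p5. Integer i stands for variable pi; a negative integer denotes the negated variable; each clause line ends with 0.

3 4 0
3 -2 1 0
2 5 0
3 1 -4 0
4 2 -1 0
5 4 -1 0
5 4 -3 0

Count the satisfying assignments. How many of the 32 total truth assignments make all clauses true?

12

Split on p4, then p1.
  p4=1, p1=1: p3 free; 3 ways for (p2,p5) × 2^1 = 6.
  p4=1, p1=0: remaining (p2,p3,p5) ∈ {(0,1,1); (1,1,0); (1,1,1)} — 3.
  p4=0, p1=1: remaining (p2,p3,p5) ∈ {(1,1,1)} — 1.
  p4=0, p1=0: remaining (p2,p3,p5) ∈ {(0,1,1); (1,1,1)} — 2.
Total: 6 + 3 + 1 + 2 = 12.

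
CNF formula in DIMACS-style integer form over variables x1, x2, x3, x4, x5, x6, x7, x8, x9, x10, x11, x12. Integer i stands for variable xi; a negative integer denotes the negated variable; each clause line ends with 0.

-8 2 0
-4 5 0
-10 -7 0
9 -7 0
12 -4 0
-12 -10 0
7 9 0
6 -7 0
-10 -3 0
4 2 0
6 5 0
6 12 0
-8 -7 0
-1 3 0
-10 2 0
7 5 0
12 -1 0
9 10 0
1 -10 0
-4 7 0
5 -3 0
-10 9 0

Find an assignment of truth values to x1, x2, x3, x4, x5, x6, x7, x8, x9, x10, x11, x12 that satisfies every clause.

x1=False  x2=True  x3=True  x4=False  x5=True  x6=True  x7=False  x8=False  x9=True  x10=False  x11=True  x12=False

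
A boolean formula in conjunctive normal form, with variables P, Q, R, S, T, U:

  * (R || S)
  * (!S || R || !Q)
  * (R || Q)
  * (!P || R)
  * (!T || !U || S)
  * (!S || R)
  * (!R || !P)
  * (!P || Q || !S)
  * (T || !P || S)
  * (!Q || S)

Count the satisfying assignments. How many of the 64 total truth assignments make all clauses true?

Case analysis on S and R:
  S=T, R=T: forces P=F; Q, T, U free → 2^3 = 8.
  S=T, R=F: a clause becomes empty — 0.
  S=F, R=T: remaining (P,Q,T,U) ∈ {(F,F,F,F); (F,F,F,T); (F,F,T,F)} — 3.
  S=F, R=F: a clause becomes empty — 0.
Total: 8 + 0 + 3 + 0 = 11.

11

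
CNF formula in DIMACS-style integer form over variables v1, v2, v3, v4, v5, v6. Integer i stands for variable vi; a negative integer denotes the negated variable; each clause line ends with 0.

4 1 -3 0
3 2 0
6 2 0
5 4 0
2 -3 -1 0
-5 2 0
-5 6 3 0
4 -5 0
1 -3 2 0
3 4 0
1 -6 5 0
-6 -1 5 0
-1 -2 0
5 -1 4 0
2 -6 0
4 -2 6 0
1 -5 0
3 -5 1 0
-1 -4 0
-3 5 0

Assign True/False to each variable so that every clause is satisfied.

v1 = False  v2 = True  v3 = False  v4 = True  v5 = False  v6 = False

Check each clause:
  1. (v4 | v1 | ~v3) — v4 is true.
  2. (v3 | v2) — v2 is true.
  3. (v6 | v2) — v2 is true.
  4. (v5 | v4) — v4 is true.
  5. (~v3 | ~v1 | v2) — v2 is true.
  6. (v2 | ~v5) — v2 is true.
  7. (~v5 | v3 | v6) — ~v5 is true.
  8. (~v5 | v4) — ~v5 is true.
  9. (~v3 | v2 | v1) — v2 is true.
  10. (v3 | v4) — v4 is true.
  11. (~v6 | v5 | v1) — ~v6 is true.
  12. (v5 | ~v6 | ~v1) — ~v6 is true.
  13. (~v2 | ~v1) — ~v1 is true.
  14. (~v1 | v5 | v4) — v4 is true.
  15. (v2 | ~v6) — ~v6 is true.
  16. (v6 | ~v2 | v4) — v4 is true.
  17. (~v5 | v1) — ~v5 is true.
  18. (~v5 | v3 | v1) — ~v5 is true.
  19. (~v1 | ~v4) — ~v1 is true.
  20. (~v3 | v5) — ~v3 is true.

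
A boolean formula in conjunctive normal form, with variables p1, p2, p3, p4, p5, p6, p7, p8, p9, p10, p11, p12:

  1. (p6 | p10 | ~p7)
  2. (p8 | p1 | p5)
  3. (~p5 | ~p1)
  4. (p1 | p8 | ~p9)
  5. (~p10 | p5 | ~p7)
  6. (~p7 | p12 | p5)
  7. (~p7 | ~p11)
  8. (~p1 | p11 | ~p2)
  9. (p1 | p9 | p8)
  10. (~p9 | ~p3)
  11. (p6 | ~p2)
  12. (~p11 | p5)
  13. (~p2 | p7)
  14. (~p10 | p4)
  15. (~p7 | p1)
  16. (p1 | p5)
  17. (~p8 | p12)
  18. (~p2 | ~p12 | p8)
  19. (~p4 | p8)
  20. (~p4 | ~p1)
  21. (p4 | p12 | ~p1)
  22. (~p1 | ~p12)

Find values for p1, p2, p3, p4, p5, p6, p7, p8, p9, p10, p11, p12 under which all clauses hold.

p1=False, p2=False, p3=False, p4=True, p5=True, p6=True, p7=False, p8=True, p9=True, p10=False, p11=False, p12=True

Check each clause:
  1. (p6 | ~p7 | p10) — ~p7 is true.
  2. (p1 | p5 | p8) — p8 is true.
  3. (~p5 | ~p1) — ~p1 is true.
  4. (p8 | p1 | ~p9) — p8 is true.
  5. (~p10 | p5 | ~p7) — ~p7 is true.
  6. (p12 | p5 | ~p7) — ~p7 is true.
  7. (~p7 | ~p11) — ~p7 is true.
  8. (p11 | ~p2 | ~p1) — ~p1 is true.
  9. (p9 | p1 | p8) — p8 is true.
  10. (~p3 | ~p9) — ~p3 is true.
  11. (~p2 | p6) — ~p2 is true.
  12. (p5 | ~p11) — ~p11 is true.
  13. (p7 | ~p2) — ~p2 is true.
  14. (p4 | ~p10) — p4 is true.
  15. (p1 | ~p7) — ~p7 is true.
  16. (p5 | p1) — p5 is true.
  17. (p12 | ~p8) — p12 is true.
  18. (~p2 | p8 | ~p12) — p8 is true.
  19. (p8 | ~p4) — p8 is true.
  20. (~p4 | ~p1) — ~p1 is true.
  21. (p4 | p12 | ~p1) — p4 is true.
  22. (~p1 | ~p12) — ~p1 is true.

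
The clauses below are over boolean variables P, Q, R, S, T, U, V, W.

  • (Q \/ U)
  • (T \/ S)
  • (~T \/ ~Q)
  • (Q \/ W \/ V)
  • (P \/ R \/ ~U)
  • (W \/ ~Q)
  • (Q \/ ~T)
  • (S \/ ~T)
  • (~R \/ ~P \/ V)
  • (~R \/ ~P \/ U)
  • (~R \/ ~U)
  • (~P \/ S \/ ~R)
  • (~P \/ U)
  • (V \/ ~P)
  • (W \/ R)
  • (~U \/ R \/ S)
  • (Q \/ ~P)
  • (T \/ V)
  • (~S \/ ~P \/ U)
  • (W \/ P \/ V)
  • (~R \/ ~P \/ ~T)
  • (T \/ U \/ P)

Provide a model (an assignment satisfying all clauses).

P=T, Q=T, R=F, S=T, T=F, U=T, V=T, W=T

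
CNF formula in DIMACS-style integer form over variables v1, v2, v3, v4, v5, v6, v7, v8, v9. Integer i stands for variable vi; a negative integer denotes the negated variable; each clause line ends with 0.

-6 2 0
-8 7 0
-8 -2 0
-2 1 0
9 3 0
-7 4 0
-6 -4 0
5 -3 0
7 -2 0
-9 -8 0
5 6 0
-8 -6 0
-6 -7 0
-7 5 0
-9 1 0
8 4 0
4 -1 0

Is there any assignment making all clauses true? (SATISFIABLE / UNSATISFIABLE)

SATISFIABLE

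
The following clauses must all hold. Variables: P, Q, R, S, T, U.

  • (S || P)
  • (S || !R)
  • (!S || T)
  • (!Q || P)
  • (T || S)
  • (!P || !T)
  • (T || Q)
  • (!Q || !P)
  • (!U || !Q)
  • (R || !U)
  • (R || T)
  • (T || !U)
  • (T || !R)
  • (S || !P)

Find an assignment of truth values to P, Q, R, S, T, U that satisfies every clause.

P = 0, Q = 0, R = 1, S = 1, T = 1, U = 0

Pure literal: U appears only negated; assign U = False.
Set P = False and propagate.
  then S is forced to True.
  then T is forced to True.
  then Q is forced to False.
R is now unconstrained; take R = True.
Check each clause:
  1. (P || S) — S is true.
  2. (!R || S) — S is true.
  3. (!S || T) — T is true.
  4. (!Q || P) — !Q is true.
  5. (S || T) — S is true.
  6. (!P || !T) — !P is true.
  7. (Q || T) — T is true.
  8. (!Q || !P) — !P is true.
  9. (!Q || !U) — !U is true.
  10. (R || !U) — !U is true.
  11. (T || R) — R is true.
  12. (!U || T) — !U is true.
  13. (T || !R) — T is true.
  14. (!P || S) — S is true.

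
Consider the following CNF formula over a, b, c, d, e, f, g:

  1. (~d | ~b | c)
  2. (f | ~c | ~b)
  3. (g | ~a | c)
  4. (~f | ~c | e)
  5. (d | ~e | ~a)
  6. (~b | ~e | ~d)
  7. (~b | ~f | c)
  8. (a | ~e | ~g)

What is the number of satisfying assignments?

Case analysis on c and b:
  c=T, b=T: remaining (a,d,e,f,g) ∈ {(F,F,T,T,F)} — 1.
  c=T, b=F: 16 of the 32 assignments to (a,d,e,f,g) work.
  c=F, b=T: remaining (a,d,e,f,g) ∈ {(F,F,F,F,F); (F,F,F,F,T); (F,F,T,F,F); (T,F,F,F,T)} — 4.
  c=F, b=F: f free; 9 ways for (a,d,e,g) × 2^1 = 18.
Total: 1 + 16 + 4 + 18 = 39.

39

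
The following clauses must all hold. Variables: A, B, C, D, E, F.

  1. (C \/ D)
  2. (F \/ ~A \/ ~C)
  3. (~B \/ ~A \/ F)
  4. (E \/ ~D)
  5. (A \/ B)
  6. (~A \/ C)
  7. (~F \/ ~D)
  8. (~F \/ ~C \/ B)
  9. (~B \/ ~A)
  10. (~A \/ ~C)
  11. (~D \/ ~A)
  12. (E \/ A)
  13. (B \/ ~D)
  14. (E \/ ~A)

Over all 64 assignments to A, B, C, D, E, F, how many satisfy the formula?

4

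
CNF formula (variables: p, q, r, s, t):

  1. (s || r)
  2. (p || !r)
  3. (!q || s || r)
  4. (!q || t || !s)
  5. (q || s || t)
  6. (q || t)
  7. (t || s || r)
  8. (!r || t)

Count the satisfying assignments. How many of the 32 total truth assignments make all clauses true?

8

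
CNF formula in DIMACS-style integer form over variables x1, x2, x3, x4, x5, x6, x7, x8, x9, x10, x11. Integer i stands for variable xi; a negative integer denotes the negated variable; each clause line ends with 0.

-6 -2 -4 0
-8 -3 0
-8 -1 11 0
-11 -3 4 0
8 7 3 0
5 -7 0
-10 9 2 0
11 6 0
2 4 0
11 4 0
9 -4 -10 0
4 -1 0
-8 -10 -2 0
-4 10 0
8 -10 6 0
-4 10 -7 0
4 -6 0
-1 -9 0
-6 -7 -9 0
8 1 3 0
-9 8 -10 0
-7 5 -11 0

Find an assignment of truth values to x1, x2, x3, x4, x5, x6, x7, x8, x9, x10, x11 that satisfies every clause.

Set x1 = False and propagate.
Set x2 = False and propagate.
  then x4 is forced to True.
  then x10 is forced to True.
  then x9 is forced to True.
  then x8 is forced to True.
  then x3 is forced to False.
Branch on x5: take x5 = False.
  then x7 is forced to False.
For the remaining variables, x6 = False, x11 = True works.
Every clause has at least one true literal under this assignment.

x1 = F, x2 = F, x3 = F, x4 = T, x5 = F, x6 = F, x7 = F, x8 = T, x9 = T, x10 = T, x11 = T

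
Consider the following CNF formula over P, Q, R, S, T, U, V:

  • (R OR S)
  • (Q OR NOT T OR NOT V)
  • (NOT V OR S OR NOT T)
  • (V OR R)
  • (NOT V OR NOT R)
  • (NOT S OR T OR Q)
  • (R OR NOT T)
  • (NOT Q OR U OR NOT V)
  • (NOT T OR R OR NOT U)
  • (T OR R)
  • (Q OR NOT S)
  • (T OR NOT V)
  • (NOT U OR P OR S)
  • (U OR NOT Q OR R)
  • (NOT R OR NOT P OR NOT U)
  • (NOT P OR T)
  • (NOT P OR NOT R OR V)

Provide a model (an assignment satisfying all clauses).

P=0, Q=1, R=1, S=1, T=0, U=0, V=0

Branch on P: take P = False.
Try Q = True.
Try R = True.
  then V is forced to False.
The remaining clauses are satisfied by S = True, T = False, U = False.
Every clause has at least one true literal under this assignment.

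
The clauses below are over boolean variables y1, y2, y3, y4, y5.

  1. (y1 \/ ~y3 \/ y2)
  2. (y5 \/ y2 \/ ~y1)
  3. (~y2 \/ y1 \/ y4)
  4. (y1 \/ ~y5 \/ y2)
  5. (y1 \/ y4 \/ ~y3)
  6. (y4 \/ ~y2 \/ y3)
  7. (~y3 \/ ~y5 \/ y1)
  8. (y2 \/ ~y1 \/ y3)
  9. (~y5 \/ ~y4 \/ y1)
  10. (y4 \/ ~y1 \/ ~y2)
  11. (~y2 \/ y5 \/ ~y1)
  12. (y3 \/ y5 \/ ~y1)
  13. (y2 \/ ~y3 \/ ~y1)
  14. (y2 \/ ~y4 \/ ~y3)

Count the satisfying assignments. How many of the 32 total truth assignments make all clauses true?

The models are:
  y1=F y2=F y3=F y4=F y5=F
  y1=F y2=F y3=F y4=T y5=F
  y1=F y2=T y3=F y4=T y5=F
  y1=F y2=T y3=T y4=T y5=F
  y1=T y2=T y3=F y4=T y5=T
  y1=T y2=T y3=T y4=T y5=T
That's 6 in total.

6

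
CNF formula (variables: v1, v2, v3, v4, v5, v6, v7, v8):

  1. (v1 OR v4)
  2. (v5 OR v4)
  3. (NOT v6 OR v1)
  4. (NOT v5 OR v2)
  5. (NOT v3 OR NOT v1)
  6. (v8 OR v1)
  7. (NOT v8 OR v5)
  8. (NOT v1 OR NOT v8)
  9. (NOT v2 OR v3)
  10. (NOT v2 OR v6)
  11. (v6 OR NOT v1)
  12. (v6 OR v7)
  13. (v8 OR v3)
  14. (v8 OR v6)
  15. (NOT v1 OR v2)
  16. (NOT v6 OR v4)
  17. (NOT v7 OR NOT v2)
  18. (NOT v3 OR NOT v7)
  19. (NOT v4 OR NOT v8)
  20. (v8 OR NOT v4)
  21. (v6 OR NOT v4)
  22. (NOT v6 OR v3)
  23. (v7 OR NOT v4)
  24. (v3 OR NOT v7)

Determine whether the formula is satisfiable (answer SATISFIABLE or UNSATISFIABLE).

UNSATISFIABLE

v6 = True:
  propagation gives v1=True, v3=False; an empty clause results — contradiction.
v6 = False:
  propagation gives v2=False, v5=False, v4=True; an empty clause results — contradiction.
Every branch closes, so no satisfying assignment exists.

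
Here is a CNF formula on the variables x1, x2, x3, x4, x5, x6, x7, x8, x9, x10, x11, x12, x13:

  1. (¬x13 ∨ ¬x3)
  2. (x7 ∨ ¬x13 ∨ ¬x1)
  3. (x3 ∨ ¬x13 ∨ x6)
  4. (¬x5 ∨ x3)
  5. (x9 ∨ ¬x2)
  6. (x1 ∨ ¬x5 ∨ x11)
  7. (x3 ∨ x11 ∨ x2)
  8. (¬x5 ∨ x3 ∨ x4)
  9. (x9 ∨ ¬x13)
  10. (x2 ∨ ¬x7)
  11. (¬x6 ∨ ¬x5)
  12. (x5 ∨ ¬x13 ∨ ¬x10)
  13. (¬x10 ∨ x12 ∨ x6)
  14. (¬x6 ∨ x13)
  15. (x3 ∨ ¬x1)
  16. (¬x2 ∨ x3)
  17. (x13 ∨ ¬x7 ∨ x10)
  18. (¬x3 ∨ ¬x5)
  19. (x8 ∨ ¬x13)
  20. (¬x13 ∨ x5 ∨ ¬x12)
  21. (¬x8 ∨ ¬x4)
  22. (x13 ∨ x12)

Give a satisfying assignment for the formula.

x1 = 0  x2 = 1  x3 = 1  x4 = 0  x5 = 0  x6 = 0  x7 = 0  x8 = 0  x9 = 1  x10 = 0  x11 = 0  x12 = 1  x13 = 0

x9 occurs only positively in the remaining clauses — set x9 = True.
Branch on x1: take x1 = False.
Branch on x2: take x2 = True.
  then x3 is forced to True.
  then x13 is forced to False.
  then x6 is forced to False.
  then x5 is forced to False.
  then x12 is forced to True.
Set x4 = False and propagate.
For the remaining variables, x7 = False, x8 = False, x10 = False, x11 = False works.
Every clause has at least one true literal under this assignment.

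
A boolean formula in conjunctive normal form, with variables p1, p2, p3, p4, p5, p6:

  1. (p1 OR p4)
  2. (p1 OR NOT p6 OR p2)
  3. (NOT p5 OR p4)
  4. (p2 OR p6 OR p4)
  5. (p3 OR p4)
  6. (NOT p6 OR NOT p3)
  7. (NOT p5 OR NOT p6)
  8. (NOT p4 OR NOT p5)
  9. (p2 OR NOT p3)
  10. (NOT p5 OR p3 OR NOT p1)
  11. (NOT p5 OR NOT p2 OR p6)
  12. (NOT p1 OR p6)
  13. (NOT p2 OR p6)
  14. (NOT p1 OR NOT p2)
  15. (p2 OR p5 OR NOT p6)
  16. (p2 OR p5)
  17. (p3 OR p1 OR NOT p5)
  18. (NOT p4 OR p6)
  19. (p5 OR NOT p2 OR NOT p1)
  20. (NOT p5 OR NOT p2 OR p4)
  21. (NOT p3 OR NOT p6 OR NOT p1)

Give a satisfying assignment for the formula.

p1=False, p2=True, p3=False, p4=True, p5=False, p6=True

Check each clause:
  1. (p4 OR p1) — p4 is true.
  2. (p1 OR NOT p6 OR p2) — p2 is true.
  3. (NOT p5 OR p4) — NOT p5 is true.
  4. (p6 OR p4 OR p2) — p2 is true.
  5. (p4 OR p3) — p4 is true.
  6. (NOT p3 OR NOT p6) — NOT p3 is true.
  7. (NOT p5 OR NOT p6) — NOT p5 is true.
  8. (NOT p4 OR NOT p5) — NOT p5 is true.
  9. (NOT p3 OR p2) — p2 is true.
  10. (p3 OR NOT p5 OR NOT p1) — NOT p5 is true.
  11. (NOT p5 OR p6 OR NOT p2) — NOT p5 is true.
  12. (p6 OR NOT p1) — NOT p1 is true.
  13. (NOT p2 OR p6) — p6 is true.
  14. (NOT p1 OR NOT p2) — NOT p1 is true.
  15. (p2 OR NOT p6 OR p5) — p2 is true.
  16. (p2 OR p5) — p2 is true.
  17. (p3 OR NOT p5 OR p1) — NOT p5 is true.
  18. (p6 OR NOT p4) — p6 is true.
  19. (NOT p1 OR NOT p2 OR p5) — NOT p1 is true.
  20. (NOT p5 OR p4 OR NOT p2) — NOT p5 is true.
  21. (NOT p3 OR NOT p1 OR NOT p6) — NOT p3 is true.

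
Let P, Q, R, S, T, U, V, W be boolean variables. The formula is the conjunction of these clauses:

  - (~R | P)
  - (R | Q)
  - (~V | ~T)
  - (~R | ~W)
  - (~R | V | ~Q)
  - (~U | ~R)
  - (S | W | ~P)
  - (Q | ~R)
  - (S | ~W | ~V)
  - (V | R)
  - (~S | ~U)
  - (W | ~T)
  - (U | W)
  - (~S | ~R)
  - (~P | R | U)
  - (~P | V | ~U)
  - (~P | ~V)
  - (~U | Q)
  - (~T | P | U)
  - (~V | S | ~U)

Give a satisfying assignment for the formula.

P=False, Q=True, R=False, S=True, T=False, U=False, V=True, W=True

Pure literal: T appears only negated; assign T = False.
Set P = False and propagate.
  then R is forced to False.
  then Q is forced to True.
  then V is forced to True.
Set S = True and propagate.
  then U is forced to False.
  then W is forced to True.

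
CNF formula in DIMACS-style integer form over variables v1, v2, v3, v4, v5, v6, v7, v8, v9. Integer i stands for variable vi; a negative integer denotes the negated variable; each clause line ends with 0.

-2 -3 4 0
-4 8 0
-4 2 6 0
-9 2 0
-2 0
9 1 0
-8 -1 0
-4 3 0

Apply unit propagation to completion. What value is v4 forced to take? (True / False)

(!v2) stands alone — v2 = False.
(!v9 || v2): since v2 = False, the clause reduces to (!v9). v9 = False.
(v1 || v9): since v9 = False, the clause reduces to (v1). v1 = True.
From (!v1 || !v8) and v1 = True: v8 = False.
(v8 || !v4) with v8 = False leaves only !v4, so v4 = False.

False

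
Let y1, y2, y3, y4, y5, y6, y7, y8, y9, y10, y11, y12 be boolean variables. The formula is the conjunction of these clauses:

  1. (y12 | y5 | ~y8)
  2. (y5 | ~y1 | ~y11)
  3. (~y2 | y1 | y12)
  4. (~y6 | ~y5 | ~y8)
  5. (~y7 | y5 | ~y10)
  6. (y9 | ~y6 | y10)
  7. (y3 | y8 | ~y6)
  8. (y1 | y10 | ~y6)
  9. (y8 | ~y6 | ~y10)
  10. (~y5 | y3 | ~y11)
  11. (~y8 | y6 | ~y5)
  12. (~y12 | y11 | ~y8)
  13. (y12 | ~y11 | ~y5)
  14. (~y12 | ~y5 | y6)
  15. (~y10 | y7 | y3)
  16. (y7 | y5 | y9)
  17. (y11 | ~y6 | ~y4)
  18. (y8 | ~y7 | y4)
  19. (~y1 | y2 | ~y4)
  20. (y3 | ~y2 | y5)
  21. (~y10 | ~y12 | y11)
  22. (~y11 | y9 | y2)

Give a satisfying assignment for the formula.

y1=F  y2=T  y3=T  y4=T  y5=F  y6=F  y7=T  y8=F  y9=T  y10=F  y11=T  y12=T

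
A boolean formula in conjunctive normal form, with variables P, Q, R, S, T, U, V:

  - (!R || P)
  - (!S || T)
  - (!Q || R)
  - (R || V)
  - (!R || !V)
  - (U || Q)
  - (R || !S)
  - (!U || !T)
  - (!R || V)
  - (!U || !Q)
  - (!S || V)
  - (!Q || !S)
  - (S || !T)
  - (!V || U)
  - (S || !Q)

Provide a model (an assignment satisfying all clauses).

P = True  Q = False  R = False  S = False  T = False  U = True  V = True

P occurs only positively in the remaining clauses — set P = True.
Try Q = False.
  then U is forced to True.
  then T is forced to False.
  then S is forced to False.
The remaining clauses are satisfied by R = False, V = True.
Every clause has at least one true literal under this assignment.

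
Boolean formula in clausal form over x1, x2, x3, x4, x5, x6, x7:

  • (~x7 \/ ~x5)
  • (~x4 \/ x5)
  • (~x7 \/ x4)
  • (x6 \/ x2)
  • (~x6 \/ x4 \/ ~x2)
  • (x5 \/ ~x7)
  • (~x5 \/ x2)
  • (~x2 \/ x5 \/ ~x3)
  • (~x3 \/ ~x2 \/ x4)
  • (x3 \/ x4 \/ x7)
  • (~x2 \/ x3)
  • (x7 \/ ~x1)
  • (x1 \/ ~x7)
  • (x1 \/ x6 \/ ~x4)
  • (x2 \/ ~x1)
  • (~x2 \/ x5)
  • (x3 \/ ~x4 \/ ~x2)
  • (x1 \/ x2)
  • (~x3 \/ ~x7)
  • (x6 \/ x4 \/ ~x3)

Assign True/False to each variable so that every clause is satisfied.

Set x1 = False and propagate.
  then x7 is forced to False.
  then x2 is forced to True.
  then x3 is forced to True.
  then x5 is forced to True.
  then x4 is forced to True.
  then x6 is forced to True.

x1=0, x2=1, x3=1, x4=1, x5=1, x6=1, x7=0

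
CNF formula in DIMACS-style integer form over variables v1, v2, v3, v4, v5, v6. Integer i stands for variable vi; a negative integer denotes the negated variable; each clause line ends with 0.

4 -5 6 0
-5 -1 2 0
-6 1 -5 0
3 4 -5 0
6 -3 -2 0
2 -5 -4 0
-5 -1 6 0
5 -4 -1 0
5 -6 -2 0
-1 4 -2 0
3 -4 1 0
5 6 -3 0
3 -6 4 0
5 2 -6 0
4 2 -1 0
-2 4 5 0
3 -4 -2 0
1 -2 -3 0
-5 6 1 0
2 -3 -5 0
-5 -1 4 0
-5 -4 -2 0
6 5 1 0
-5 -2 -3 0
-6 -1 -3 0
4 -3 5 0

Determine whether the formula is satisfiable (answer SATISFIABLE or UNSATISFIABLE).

v5 = True:
  v1 = True:
    propagation gives v2=True, v6=True, v4=True; an empty clause results — contradiction.
  v1 = False:
    propagation gives v6=False; an empty clause results — contradiction.
v5 = False:
  v2 = True:
    propagation gives v6=False, v3=False, v4=True; an empty clause results — contradiction.
  v2 = False:
    propagation gives v6=False, v3=False, v1=True, v4=False; an empty clause results — contradiction.
Every branch closes, so no satisfying assignment exists.

UNSATISFIABLE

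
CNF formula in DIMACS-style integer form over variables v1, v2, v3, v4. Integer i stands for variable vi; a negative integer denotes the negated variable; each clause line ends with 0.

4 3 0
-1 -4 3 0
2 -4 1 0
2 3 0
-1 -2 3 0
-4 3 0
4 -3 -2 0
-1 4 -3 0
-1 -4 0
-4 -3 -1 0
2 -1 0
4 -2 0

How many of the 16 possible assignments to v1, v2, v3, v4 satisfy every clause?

The models are:
  v1=F v2=F v3=T v4=F
  v1=F v2=T v3=T v4=T
Count: 2.

2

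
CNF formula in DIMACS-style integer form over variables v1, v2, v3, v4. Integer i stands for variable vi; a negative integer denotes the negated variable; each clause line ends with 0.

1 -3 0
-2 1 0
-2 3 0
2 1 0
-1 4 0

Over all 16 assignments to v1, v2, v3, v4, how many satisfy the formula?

The models are:
  v1=1 v2=0 v3=0 v4=1
  v1=1 v2=0 v3=1 v4=1
  v1=1 v2=1 v3=1 v4=1
That's 3 in total.

3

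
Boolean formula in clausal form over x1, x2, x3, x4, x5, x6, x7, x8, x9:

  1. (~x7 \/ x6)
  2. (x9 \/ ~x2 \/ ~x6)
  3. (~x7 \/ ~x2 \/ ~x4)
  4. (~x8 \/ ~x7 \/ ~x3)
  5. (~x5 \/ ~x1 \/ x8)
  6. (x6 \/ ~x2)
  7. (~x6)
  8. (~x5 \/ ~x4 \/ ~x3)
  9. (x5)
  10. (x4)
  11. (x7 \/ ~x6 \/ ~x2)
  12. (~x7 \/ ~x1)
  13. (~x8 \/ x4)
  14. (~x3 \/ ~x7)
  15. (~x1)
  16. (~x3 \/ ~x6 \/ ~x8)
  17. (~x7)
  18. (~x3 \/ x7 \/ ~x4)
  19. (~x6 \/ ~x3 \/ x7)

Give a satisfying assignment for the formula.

x1=False  x2=False  x3=False  x4=True  x5=True  x6=False  x7=False  x8=False  x9=False

The clause (~x6) is unit: x6 must be False.
The clause (~x7) is unit: x7 must be False.
(~x2) is a unit clause, so x2 = False.
The clause (x5) is unit: x5 must be True.
Unit propagation: (x4) forces x4 = True.
Unit propagation: (~x3) forces x3 = False.
Unit propagation: (~x1) forces x1 = False.
x8, x9 are now unconstrained; take x8 = False, x9 = False.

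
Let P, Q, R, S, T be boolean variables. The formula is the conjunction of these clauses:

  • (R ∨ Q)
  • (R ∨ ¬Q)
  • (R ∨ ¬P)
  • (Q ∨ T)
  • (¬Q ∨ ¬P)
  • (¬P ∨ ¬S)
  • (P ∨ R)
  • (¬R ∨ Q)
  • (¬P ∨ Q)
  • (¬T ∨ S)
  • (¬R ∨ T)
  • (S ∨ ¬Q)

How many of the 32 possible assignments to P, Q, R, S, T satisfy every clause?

The models are:
  P=F Q=T R=T S=T T=T
Count: 1.

1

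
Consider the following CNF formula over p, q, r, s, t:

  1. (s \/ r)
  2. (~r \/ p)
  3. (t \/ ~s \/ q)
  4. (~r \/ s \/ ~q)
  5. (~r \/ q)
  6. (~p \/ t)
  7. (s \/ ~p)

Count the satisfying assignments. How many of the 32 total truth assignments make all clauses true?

6

The models are:
  p=0 q=0 r=0 s=1 t=1
  p=0 q=1 r=0 s=1 t=0
  p=0 q=1 r=0 s=1 t=1
  p=1 q=0 r=0 s=1 t=1
  p=1 q=1 r=0 s=1 t=1
  p=1 q=1 r=1 s=1 t=1
Count: 6.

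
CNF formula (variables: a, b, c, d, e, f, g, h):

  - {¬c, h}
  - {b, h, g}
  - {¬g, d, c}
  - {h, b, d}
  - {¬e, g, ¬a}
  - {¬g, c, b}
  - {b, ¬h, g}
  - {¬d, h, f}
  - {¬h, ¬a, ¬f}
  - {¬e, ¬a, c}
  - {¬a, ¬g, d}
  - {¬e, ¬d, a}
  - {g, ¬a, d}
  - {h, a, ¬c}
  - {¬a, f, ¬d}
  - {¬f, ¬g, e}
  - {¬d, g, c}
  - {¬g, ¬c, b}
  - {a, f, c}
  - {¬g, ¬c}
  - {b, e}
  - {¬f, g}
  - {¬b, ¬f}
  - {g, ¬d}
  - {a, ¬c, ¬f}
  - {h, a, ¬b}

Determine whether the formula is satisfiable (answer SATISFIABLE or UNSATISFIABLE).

SATISFIABLE

Branch on a: take a = False.
For the remaining variables, b = True, c = True, d = False, e = True, f = False, g = False, h = True works.
So a = False  b = True  c = True  d = False  e = True  f = False  g = False  h = True is a satisfying assignment.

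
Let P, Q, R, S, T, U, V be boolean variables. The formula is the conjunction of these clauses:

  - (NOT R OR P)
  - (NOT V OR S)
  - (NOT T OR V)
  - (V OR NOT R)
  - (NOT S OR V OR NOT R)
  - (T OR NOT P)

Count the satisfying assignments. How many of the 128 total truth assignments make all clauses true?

Case analysis on V and R:
  V=T, R=T: remaining (P,Q,S,T,U) ∈ {(T,F,T,T,F); (T,F,T,T,T); (T,T,T,T,F); (T,T,T,T,T)} — 4.
  V=T, R=F: Q, U free; 3 ways for (P,S,T) × 2^2 = 12.
  V=F, R=T: a clause becomes empty — 0.
  V=F, R=F: forces P=F; T=F; Q, S, U free → 2^3 = 8.
Total: 4 + 12 + 0 + 8 = 24.

24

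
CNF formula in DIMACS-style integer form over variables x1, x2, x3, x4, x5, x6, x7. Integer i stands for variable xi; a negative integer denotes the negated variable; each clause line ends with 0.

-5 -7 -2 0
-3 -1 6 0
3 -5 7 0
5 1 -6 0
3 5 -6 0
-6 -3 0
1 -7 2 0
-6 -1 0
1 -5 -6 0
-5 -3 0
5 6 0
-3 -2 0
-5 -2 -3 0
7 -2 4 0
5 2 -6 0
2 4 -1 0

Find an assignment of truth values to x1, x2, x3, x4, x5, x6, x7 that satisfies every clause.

x1=True  x2=False  x3=False  x4=True  x5=True  x6=False  x7=True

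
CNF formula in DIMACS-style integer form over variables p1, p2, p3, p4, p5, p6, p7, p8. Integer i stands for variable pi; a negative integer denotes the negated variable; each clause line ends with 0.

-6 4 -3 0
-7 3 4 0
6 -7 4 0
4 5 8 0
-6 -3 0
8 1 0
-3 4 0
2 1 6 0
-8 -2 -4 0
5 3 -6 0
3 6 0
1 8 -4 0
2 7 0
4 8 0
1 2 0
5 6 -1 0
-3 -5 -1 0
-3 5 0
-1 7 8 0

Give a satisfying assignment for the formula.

p1=True, p2=False, p3=False, p4=True, p5=True, p6=True, p7=True, p8=True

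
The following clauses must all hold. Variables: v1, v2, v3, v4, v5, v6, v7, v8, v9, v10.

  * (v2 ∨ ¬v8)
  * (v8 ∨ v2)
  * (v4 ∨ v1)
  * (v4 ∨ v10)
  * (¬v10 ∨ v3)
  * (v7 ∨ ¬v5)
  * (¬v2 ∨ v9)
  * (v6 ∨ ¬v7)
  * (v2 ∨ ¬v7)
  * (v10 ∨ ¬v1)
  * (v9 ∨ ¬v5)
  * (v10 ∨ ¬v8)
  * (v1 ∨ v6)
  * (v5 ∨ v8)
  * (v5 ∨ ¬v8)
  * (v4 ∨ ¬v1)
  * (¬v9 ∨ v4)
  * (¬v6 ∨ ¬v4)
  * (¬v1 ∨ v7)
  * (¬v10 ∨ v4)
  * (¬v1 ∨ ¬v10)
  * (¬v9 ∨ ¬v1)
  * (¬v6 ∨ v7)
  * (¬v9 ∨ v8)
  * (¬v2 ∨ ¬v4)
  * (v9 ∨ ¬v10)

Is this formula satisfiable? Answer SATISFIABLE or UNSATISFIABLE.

v1 = True:
  propagation gives v10=True; an empty clause results — contradiction.
v1 = False:
  propagation gives v4=True, v6=True; an empty clause results — contradiction.
Every branch closes, so no satisfying assignment exists.

UNSATISFIABLE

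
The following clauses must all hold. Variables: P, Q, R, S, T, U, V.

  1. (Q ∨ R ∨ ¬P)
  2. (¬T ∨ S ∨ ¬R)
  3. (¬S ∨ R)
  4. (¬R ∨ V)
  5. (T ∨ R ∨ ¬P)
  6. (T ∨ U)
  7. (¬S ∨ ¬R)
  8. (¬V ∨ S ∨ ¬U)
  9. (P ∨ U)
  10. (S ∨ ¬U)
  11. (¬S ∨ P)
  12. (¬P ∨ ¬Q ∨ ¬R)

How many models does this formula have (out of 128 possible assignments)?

2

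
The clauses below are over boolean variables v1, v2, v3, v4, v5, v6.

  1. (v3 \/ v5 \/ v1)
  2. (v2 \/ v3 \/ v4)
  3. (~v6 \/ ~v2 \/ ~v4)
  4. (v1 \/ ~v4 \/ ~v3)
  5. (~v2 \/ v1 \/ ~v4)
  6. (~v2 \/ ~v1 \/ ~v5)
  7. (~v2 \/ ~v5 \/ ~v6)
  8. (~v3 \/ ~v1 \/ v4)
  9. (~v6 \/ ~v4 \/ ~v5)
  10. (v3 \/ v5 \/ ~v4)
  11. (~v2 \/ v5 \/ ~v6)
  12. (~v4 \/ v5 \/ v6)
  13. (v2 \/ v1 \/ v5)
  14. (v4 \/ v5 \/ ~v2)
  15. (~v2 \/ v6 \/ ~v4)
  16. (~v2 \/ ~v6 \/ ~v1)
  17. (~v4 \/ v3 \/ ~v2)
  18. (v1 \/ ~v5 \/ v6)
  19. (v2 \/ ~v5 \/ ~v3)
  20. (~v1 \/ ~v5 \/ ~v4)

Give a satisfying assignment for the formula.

Branch on v1: take v1 = True.
The remaining clauses are satisfied by v2 = False, v3 = True, v4 = True, v5 = False, v6 = True.

v1=True, v2=False, v3=True, v4=True, v5=False, v6=True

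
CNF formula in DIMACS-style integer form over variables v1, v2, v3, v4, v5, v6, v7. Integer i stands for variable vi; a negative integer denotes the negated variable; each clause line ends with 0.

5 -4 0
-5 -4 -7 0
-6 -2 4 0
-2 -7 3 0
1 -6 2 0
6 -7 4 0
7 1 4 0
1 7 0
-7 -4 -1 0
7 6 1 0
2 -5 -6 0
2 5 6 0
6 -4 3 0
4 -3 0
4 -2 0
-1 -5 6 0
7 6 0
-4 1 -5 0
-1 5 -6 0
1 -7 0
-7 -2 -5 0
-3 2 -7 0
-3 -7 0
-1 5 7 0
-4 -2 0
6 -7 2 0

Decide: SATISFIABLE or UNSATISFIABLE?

UNSATISFIABLE

v7 = True:
  propagation gives v1=True, v4=False, v6=True, v2=False; an empty clause results — contradiction.
v7 = False:
  propagation gives v1=True, v6=True, v5=True, v2=True; an empty clause results — contradiction.
Every branch closes, so no satisfying assignment exists.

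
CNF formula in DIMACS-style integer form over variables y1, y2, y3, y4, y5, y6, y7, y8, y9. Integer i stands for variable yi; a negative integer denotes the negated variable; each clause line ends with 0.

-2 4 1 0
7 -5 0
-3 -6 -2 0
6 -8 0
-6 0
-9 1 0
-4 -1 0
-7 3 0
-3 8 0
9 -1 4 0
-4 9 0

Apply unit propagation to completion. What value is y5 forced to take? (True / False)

Unit clause (!y6) sets y6 = False.
(!y8 || y6) with y6 = False leaves only !y8, so y8 = False.
(!y3 || y8) with y8 = False leaves only !y3, so y3 = False.
In (!y7 || y3), y3 is now false; !y7 must hold, so y7 = False.
(!y5 || y7): since y7 = False, the clause reduces to (!y5). y5 = False.

False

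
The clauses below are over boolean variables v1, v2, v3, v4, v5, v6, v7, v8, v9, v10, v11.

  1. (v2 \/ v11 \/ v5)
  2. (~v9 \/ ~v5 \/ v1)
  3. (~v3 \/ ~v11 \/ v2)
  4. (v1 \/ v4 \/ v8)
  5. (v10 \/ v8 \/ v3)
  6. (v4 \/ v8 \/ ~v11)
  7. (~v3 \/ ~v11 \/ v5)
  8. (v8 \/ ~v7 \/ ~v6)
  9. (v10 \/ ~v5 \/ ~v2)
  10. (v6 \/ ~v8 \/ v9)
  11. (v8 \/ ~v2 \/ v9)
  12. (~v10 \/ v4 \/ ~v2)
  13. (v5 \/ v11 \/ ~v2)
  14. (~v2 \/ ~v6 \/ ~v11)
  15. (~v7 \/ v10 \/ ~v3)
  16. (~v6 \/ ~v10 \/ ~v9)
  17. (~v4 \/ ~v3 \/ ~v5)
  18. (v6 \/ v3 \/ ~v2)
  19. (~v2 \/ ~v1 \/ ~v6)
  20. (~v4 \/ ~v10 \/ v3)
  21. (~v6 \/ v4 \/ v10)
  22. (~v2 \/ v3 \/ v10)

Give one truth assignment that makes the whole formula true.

Pure literal: v7 appears only negated; assign v7 = False.
Try v1 = True.
Branch on v2: take v2 = False.
Set v3 = True and propagate.
  then v11 is forced to False.
  then v5 is forced to True.
  then v4 is forced to False.
For the remaining variables, v6 = True, v8 = False, v9 = False, v10 = True works.

v1=T  v2=F  v3=T  v4=F  v5=T  v6=T  v7=F  v8=F  v9=F  v10=T  v11=F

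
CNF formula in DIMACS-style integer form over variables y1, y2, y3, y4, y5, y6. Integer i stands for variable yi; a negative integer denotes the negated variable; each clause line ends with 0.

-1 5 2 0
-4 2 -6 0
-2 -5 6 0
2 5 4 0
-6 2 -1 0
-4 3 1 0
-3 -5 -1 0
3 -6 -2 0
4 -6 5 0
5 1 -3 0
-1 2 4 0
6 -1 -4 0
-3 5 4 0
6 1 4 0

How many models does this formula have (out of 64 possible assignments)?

Case analysis on y1 and y4:
  y1=1, y4=1: remaining (y2,y3,y5,y6) ∈ {(1,1,0,1)} — 1.
  y1=1, y4=0: remaining (y2,y3,y5,y6) ∈ {(1,0,0,0)} — 1.
  y1=0, y4=1: remaining (y2,y3,y5,y6) ∈ {(0,1,1,0); (1,1,1,1)} — 2.
  y1=0, y4=0: remaining (y2,y3,y5,y6) ∈ {(0,0,1,1); (0,1,1,1); (1,1,1,1)} — 3.
Total: 1 + 1 + 2 + 3 = 7.

7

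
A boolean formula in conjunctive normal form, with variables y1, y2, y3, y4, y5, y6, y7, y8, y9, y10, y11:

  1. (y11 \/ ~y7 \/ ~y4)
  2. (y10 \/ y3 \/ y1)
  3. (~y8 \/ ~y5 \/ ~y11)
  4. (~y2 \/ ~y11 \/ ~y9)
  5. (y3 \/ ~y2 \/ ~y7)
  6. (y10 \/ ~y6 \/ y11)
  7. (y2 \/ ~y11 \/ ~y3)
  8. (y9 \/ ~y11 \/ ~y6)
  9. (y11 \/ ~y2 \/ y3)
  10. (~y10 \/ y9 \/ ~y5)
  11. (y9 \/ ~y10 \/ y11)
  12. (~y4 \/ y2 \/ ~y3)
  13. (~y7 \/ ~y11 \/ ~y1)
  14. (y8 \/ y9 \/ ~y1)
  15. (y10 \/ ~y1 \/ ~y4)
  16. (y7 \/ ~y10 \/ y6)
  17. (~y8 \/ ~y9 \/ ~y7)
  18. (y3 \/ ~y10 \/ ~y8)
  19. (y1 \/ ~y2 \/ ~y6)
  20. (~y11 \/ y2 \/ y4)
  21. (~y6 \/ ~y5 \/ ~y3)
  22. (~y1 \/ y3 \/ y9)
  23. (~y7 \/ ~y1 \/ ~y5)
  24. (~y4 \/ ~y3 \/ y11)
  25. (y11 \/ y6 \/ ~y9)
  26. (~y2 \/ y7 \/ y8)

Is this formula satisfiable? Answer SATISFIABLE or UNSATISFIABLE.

SATISFIABLE

Pure literal: y5 appears only negated; assign y5 = False.
Try y1 = False.
Branch on y2: take y2 = True.
  then y6 is forced to False.
Branch on y3: take y3 = True.
For the remaining variables, y4 = True, y7 = False, y8 = True, y9 = False, y10 = False, y11 = True works.
So y1=F, y2=T, y3=T, y4=T, y5=F, y6=F, y7=F, y8=T, y9=F, y10=F, y11=T is a satisfying assignment.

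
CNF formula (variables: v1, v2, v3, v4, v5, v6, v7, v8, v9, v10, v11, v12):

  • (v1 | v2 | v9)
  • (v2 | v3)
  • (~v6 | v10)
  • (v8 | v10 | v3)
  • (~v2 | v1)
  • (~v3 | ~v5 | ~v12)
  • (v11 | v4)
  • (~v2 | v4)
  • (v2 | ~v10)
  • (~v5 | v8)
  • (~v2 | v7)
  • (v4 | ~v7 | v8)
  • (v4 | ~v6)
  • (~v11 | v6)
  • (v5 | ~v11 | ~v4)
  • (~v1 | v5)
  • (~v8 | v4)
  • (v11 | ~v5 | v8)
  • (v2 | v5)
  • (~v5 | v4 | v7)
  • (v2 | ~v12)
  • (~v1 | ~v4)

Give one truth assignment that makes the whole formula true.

v1=0, v2=0, v3=1, v4=1, v5=1, v6=0, v7=0, v8=1, v9=1, v10=0, v11=0, v12=0

v9 occurs only positively in the remaining clauses — set v9 = True.
Pure literal: v12 appears only negated; assign v12 = False.
Try v1 = False.
  then v2 is forced to False.
  then v3 is forced to True.
  then v10 is forced to False.
  then v6 is forced to False.
  then v11 is forced to False.
  then v4 is forced to True.
  then v5 is forced to True.
  then v8 is forced to True.
v7 is now unconstrained; take v7 = False.
Every clause has at least one true literal under this assignment.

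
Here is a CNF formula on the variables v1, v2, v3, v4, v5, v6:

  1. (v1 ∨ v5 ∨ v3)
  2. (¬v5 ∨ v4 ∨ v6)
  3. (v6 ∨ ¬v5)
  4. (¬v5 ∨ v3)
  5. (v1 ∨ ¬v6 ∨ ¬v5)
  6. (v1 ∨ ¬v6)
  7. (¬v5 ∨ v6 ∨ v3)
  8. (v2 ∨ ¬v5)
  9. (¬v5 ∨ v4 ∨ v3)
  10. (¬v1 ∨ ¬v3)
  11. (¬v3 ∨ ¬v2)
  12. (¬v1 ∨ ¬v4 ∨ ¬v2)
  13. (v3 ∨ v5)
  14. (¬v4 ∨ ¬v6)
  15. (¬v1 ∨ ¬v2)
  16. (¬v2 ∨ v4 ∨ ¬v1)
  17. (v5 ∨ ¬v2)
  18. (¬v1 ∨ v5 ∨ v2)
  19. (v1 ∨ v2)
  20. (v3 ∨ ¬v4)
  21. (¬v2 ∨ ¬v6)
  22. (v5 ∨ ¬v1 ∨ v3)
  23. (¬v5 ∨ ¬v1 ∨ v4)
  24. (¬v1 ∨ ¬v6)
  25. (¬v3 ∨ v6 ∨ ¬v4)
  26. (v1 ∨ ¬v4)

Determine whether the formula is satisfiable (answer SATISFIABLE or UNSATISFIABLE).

UNSATISFIABLE

v1 = True:
  propagation gives v3=False, v5=False; an empty clause results — contradiction.
v1 = False:
  propagation gives v6=False, v5=False, v3=True, v2=False; an empty clause results — contradiction.
Every branch closes, so no satisfying assignment exists.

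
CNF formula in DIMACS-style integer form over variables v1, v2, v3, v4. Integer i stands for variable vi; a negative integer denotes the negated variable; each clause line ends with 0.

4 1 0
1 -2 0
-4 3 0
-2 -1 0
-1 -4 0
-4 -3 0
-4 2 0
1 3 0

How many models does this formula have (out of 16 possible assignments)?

The models are:
  v1=T v2=F v3=F v4=F
  v1=T v2=F v3=T v4=F
Count: 2.

2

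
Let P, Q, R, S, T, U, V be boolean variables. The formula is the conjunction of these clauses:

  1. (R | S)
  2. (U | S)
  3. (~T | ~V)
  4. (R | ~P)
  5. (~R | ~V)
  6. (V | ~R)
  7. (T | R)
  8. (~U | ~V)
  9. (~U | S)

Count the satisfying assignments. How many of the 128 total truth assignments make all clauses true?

Satisfying assignments:
  P=F Q=F R=F S=T T=T U=F V=F
  P=F Q=F R=F S=T T=T U=T V=F
  P=F Q=T R=F S=T T=T U=F V=F
  P=F Q=T R=F S=T T=T U=T V=F
Count: 4.

4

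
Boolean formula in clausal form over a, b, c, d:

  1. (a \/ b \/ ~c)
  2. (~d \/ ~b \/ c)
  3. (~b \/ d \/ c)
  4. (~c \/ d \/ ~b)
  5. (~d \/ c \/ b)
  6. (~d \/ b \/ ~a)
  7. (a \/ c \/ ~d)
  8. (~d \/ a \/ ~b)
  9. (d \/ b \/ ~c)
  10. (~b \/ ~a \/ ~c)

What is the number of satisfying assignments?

The models are:
  a=0 b=0 c=0 d=0
  a=1 b=0 c=0 d=0
Count: 2.

2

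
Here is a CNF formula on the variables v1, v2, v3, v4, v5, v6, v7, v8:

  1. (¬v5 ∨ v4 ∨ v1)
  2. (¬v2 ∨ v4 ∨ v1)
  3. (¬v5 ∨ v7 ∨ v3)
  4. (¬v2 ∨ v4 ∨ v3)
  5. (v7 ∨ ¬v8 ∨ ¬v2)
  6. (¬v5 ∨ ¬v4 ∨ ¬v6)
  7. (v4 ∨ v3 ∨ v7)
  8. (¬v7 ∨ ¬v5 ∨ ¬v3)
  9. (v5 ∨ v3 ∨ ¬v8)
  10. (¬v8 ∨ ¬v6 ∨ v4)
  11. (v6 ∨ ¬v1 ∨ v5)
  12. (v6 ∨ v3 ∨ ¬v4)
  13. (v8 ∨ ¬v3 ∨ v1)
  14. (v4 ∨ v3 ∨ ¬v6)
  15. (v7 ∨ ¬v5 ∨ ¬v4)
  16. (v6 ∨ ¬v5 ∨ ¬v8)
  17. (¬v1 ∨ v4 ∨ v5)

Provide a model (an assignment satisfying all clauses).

v1=False, v2=True, v3=True, v4=True, v5=False, v6=False, v7=True, v8=True

Set v1 = False and propagate.
Try v2 = True.
  then v4 is forced to True.
The remaining clauses are satisfied by v3 = True, v5 = False, v6 = False, v7 = True, v8 = True.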